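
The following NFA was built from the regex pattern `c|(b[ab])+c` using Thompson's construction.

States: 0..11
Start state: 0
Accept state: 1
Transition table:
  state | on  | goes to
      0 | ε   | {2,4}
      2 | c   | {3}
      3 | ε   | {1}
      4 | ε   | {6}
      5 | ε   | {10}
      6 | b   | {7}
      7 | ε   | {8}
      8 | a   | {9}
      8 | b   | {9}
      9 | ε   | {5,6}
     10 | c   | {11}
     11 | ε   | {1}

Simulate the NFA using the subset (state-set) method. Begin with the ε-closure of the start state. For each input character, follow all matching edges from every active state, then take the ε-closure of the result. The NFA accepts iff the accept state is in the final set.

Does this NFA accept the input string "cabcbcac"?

Answer: REJECT

Derivation:
S₀ = ε-closure({0}) = {0,2,4,6}
'c' @ 1: {1,3}  ✓accept
'a' @ 2: {}  — state set empty
rest 'bcbcac' ignored (set empty)
final: {}; accept 1 not in set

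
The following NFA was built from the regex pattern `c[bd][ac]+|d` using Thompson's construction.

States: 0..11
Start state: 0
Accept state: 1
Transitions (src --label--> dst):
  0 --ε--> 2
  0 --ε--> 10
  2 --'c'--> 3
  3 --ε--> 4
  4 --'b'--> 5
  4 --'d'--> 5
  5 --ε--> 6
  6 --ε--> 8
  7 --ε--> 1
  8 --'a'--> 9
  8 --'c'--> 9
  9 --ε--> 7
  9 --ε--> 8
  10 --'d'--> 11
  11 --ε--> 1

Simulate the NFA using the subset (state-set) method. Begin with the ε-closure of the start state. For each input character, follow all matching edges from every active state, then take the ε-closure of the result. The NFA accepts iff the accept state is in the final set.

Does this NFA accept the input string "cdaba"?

start: ε-closure({0}) = {0,2,10}
'c' @ 1: {3,4}
'd' @ 2: {5,6,8}
'a' @ 3: {1,7,8,9}  (accept∈set)
'b' @ 4: {}  — no active states
rest 'a' ignored (set empty)
final: {}; accept 1 not in set

Answer: REJECT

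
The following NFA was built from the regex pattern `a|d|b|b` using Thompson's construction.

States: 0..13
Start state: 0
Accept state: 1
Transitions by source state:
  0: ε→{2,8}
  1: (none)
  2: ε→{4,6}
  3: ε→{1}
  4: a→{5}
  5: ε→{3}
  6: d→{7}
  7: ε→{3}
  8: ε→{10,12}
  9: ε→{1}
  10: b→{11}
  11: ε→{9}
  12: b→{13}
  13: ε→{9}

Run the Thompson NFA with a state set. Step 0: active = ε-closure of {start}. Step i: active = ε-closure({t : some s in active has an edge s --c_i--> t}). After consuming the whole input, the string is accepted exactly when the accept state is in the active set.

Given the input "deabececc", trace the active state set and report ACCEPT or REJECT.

S₀ = ε-closure({0}) = {0,2,4,6,8,10,12}
'd' @ 1: {1,3,7}  [accepting]
'e' @ 2: {}  — no active states
rest 'abececc' ignored (set empty)
final: {}; accept 1 not in set

Answer: REJECT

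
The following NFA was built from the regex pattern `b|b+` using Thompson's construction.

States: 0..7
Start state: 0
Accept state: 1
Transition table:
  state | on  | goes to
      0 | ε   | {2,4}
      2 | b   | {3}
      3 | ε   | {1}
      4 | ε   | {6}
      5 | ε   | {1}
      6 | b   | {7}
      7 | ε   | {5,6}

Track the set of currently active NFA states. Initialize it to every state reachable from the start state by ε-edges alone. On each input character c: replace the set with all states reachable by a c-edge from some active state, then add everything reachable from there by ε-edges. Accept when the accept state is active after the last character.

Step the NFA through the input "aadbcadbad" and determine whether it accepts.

Answer: REJECT

Trace:
initial (ε-close {0}): {0,2,4,6}
'a' @ 1: {}  — state set empty
rest 'adbcadbad' ignored (set empty)
after full input: {}  (accept=1 not in)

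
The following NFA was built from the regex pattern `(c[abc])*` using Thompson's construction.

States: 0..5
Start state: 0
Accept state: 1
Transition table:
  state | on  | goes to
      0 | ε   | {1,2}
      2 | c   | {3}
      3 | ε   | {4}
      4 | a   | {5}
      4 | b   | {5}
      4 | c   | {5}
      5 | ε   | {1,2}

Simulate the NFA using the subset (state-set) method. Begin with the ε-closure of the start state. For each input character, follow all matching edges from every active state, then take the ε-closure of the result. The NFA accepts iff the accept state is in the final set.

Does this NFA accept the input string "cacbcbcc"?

Answer: ACCEPT

Derivation:
S₀ = ε-closure({0}) = {0,1,2}
'c' @ 1: {3,4}
'a' @ 2: {1,2,5}  (accept∈set)
'c' @ 3: {3,4}
'b' @ 4: {1,2,5}  (accept∈set)
'c' @ 5: {3,4}
'b' @ 6: {1,2,5}  (accept∈set)
'c' @ 7: {3,4}
'c' @ 8: {1,2,5}  (accept∈set)
end set {1,2,5} — state 1 in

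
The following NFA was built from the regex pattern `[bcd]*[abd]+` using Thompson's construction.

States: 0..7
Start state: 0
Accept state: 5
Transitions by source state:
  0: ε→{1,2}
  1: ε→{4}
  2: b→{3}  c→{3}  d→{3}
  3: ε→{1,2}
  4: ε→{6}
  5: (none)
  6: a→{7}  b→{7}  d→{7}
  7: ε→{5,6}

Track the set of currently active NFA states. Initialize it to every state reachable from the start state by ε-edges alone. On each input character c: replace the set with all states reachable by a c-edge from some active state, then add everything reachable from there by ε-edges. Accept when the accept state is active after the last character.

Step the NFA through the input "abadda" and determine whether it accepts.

Answer: ACCEPT

Steps:
start: ε-closure({0}) = {0,1,2,4,6}
'a' @ 1: {5,6,7}  [accepting]
'b' @ 2: {5,6,7}  [accepting]
'a' @ 3: {5,6,7}  [accepting]
'd' @ 4: {5,6,7}  [accepting]
'd' @ 5: {5,6,7}  [accepting]
'a' @ 6: {5,6,7}  [accepting]
after full input: {5,6,7}  (accept=5 in)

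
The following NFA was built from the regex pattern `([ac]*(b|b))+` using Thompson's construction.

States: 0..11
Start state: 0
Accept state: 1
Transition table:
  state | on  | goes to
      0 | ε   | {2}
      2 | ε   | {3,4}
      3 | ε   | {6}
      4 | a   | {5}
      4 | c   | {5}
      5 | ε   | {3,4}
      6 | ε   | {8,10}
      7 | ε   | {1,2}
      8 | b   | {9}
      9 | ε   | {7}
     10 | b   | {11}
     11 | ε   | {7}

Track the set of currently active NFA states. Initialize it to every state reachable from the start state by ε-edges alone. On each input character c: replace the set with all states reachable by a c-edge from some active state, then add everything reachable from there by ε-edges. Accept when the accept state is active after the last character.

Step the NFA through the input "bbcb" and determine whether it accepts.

start: ε-closure({0}) = {0,2,3,4,6,8,10}
'b' @ 1: {1,2,3,4,6,7,8,9,10,11}  [accepting]
'b' @ 2: {1,2,3,4,6,7,8,9,10,11}  [accepting]
'c' @ 3: {3,4,5,6,8,10}
'b' @ 4: {1,2,3,4,6,7,8,9,10,11}  [accepting]
end set {1,2,3,4,6,7,8,9,10,11} — state 1 in

Answer: ACCEPT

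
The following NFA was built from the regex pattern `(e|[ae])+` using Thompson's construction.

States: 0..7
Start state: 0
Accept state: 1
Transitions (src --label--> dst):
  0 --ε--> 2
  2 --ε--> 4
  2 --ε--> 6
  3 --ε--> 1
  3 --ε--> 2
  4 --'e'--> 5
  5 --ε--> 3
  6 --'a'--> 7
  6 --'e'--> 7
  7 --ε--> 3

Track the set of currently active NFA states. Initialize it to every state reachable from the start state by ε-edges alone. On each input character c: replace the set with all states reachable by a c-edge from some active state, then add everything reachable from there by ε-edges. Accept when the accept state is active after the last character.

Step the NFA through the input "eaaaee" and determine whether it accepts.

start: ε-closure({0}) = {0,2,4,6}
'e' @ 1: {1,2,3,4,5,6,7}  ✓accept
'a' @ 2: {1,2,3,4,6,7}  ✓accept
'a' @ 3: {1,2,3,4,6,7}  ✓accept
'a' @ 4: {1,2,3,4,6,7}  ✓accept
'e' @ 5: {1,2,3,4,5,6,7}  ✓accept
'e' @ 6: {1,2,3,4,5,6,7}  ✓accept
after full input: {1,2,3,4,5,6,7}  (accept=1 in)

Answer: ACCEPT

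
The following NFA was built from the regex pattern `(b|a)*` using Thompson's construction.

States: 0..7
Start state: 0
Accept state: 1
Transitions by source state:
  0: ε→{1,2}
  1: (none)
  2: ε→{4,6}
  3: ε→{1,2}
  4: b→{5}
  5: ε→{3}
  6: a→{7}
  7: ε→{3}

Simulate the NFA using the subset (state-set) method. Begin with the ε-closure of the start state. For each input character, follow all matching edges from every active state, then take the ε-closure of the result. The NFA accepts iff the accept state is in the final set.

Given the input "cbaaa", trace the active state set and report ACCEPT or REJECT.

Answer: REJECT

Derivation:
initial (ε-close {0}): {0,1,2,4,6}
'c' @ 1: {}  — no active states
rest 'baaa' ignored (set empty)
after full input: {}  (accept=1 not in)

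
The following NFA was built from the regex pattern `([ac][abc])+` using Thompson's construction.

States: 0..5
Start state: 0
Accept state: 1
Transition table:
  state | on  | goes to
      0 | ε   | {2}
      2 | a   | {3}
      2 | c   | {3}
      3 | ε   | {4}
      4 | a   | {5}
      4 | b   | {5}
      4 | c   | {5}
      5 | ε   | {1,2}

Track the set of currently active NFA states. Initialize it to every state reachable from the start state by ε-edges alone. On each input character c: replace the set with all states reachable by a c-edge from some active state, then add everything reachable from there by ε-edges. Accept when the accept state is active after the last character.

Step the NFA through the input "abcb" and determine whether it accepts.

S₀ = ε-closure({0}) = {0,2}
'a' @ 1: {3,4}
'b' @ 2: {1,2,5}  [accepting]
'c' @ 3: {3,4}
'b' @ 4: {1,2,5}  [accepting]
final: {1,2,5}; accept 1 in set

Answer: ACCEPT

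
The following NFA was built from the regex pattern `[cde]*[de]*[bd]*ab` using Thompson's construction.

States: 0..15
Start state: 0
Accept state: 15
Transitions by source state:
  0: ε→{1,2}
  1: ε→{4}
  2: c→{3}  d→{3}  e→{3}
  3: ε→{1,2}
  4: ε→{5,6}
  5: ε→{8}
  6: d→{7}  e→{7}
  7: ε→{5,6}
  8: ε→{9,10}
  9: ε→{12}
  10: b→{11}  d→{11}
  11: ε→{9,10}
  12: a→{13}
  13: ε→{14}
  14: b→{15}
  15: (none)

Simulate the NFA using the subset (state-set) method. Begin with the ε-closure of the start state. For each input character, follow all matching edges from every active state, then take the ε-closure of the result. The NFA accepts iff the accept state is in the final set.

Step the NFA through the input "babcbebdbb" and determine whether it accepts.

initial (ε-close {0}): {0,1,2,4,5,6,8,9,10,12}
'b' @ 1: {9,10,11,12}
'a' @ 2: {13,14}
'b' @ 3: {15}  (accept∈set)
'c' @ 4: {}  — dead — no transitions
rest 'bebdbb' ignored (set empty)
final: {}; accept 15 not in set

Answer: REJECT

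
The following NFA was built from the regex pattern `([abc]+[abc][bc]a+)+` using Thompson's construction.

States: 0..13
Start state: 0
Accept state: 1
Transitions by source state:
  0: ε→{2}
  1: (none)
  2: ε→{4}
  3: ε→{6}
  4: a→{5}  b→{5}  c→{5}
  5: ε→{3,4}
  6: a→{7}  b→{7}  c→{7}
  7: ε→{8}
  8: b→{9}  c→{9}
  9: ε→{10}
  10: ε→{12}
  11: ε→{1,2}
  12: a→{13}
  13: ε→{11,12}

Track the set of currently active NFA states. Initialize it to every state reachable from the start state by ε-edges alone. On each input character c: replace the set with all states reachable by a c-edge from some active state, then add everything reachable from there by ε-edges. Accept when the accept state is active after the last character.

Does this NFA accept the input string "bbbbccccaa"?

Answer: ACCEPT

Derivation:
S₀ = ε-closure({0}) = {0,2,4}
'b' @ 1: {3,4,5,6}
'b' @ 2: {3,4,5,6,7,8}
'b' @ 3: {3,4,5,6,7,8,9,10,12}
'b' @ 4: {3,4,5,6,7,8,9,10,12}
'c' @ 5: {3,4,5,6,7,8,9,10,12}
'c' @ 6: {3,4,5,6,7,8,9,10,12}
'c' @ 7: {3,4,5,6,7,8,9,10,12}
'c' @ 8: {3,4,5,6,7,8,9,10,12}
'a' @ 9: {1,2,3,4,5,6,7,8,11,12,13}  (accept∈set)
'a' @ 10: {1,2,3,4,5,6,7,8,11,12,13}  (accept∈set)
after full input: {1,2,3,4,5,6,7,8,11,12,13}  (accept=1 in)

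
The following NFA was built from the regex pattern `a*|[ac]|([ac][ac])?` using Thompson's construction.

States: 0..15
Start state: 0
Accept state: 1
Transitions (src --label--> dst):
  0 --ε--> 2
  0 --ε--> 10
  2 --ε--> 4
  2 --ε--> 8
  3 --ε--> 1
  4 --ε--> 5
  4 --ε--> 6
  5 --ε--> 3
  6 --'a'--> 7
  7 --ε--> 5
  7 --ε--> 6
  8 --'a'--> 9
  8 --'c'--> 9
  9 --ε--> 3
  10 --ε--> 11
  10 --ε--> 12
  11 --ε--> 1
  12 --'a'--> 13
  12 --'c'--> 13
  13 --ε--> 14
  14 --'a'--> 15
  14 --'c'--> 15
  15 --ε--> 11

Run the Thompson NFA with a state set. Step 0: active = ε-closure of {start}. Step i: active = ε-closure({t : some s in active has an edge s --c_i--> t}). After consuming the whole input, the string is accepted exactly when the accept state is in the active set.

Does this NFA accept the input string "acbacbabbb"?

Answer: REJECT

Trace:
start: ε-closure({0}) = {0,1,2,3,4,5,6,8,10,11,12}
'a' @ 1: {1,3,5,6,7,9,13,14}  [accepting]
'c' @ 2: {1,11,15}  [accepting]
'b' @ 3: {}  — state set empty
rest 'acbabbb' ignored (set empty)
final: {}; accept 1 not in set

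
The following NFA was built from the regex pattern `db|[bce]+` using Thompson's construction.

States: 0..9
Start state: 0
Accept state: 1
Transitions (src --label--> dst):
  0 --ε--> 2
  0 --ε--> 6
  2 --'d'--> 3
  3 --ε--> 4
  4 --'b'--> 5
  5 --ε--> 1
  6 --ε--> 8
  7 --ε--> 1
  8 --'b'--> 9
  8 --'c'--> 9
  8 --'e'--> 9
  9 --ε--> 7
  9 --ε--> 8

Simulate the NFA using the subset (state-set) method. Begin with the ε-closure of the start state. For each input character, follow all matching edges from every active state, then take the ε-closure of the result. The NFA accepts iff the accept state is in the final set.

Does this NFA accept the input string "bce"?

initial (ε-close {0}): {0,2,6,8}
'b' @ 1: {1,7,8,9}  (accept∈set)
'c' @ 2: {1,7,8,9}  (accept∈set)
'e' @ 3: {1,7,8,9}  (accept∈set)
after full input: {1,7,8,9}  (accept=1 in)

Answer: ACCEPT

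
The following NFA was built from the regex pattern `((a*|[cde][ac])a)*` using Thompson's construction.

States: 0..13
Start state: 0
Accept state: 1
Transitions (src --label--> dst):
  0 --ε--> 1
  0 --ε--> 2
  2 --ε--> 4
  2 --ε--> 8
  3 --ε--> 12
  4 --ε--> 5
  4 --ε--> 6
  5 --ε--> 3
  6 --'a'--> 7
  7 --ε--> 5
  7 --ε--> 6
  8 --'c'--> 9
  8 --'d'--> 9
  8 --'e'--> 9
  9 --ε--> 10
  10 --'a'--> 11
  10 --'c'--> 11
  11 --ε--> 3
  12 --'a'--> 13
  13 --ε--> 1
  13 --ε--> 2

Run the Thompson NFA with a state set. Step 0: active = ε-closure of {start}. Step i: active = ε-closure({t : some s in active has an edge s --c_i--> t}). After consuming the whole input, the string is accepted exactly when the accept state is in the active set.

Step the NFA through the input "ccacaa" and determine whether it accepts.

S₀ = ε-closure({0}) = {0,1,2,3,4,5,6,8,12}
'c' @ 1: {9,10}
'c' @ 2: {3,11,12}
'a' @ 3: {1,2,3,4,5,6,8,12,13}  ✓accept
'c' @ 4: {9,10}
'a' @ 5: {3,11,12}
'a' @ 6: {1,2,3,4,5,6,8,12,13}  ✓accept
after full input: {1,2,3,4,5,6,8,12,13}  (accept=1 in)

Answer: ACCEPT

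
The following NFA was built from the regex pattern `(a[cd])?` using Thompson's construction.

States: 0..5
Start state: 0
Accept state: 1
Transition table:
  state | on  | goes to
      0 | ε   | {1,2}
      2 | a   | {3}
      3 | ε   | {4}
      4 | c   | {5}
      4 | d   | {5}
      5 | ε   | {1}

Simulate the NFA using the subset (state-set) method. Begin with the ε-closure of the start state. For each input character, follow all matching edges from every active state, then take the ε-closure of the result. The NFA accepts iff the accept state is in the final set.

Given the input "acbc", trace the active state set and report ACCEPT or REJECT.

start: ε-closure({0}) = {0,1,2}
'a' @ 1: {3,4}
'c' @ 2: {1,5}  ✓accept
'b' @ 3: {}  — dead — no transitions
rest 'c' ignored (set empty)
final: {}; accept 1 not in set

Answer: REJECT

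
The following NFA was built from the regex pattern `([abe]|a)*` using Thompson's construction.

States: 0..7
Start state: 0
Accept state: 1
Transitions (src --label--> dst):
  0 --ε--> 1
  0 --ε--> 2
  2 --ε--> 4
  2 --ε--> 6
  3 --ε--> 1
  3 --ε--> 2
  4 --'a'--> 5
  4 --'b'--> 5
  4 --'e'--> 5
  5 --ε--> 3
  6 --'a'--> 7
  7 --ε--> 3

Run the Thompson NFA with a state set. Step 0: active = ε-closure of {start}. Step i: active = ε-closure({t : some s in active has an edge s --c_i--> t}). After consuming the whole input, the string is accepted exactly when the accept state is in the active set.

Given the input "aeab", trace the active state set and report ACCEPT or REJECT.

Answer: ACCEPT

Derivation:
start: ε-closure({0}) = {0,1,2,4,6}
'a' @ 1: {1,2,3,4,5,6,7}  (accept∈set)
'e' @ 2: {1,2,3,4,5,6}  (accept∈set)
'a' @ 3: {1,2,3,4,5,6,7}  (accept∈set)
'b' @ 4: {1,2,3,4,5,6}  (accept∈set)
end set {1,2,3,4,5,6} — state 1 in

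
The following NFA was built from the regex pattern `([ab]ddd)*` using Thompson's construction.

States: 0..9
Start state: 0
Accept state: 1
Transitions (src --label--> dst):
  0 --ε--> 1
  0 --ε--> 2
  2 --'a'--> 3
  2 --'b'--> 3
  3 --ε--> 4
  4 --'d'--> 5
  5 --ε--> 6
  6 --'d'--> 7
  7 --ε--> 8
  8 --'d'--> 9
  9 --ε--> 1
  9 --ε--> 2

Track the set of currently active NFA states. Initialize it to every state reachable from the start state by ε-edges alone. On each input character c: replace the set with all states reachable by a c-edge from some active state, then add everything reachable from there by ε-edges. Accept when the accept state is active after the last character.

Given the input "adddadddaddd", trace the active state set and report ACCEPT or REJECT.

start: ε-closure({0}) = {0,1,2}
'a' @ 1: {3,4}
'd' @ 2: {5,6}
'd' @ 3: {7,8}
'd' @ 4: {1,2,9}  ✓accept
'a' @ 5: {3,4}
'd' @ 6: {5,6}
'd' @ 7: {7,8}
'd' @ 8: {1,2,9}  ✓accept
'a' @ 9: {3,4}
'd' @ 10: {5,6}
'd' @ 11: {7,8}
'd' @ 12: {1,2,9}  ✓accept
after full input: {1,2,9}  (accept=1 in)

Answer: ACCEPT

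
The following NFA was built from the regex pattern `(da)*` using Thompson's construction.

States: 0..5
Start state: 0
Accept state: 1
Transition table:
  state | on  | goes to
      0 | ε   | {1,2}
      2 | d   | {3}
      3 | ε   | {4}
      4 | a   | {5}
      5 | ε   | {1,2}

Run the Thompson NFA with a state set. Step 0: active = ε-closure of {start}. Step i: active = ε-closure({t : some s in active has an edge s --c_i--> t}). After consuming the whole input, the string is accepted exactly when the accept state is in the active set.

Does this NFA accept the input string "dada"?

Answer: ACCEPT

Trace:
S₀ = ε-closure({0}) = {0,1,2}
'd' @ 1: {3,4}
'a' @ 2: {1,2,5}  (accept∈set)
'd' @ 3: {3,4}
'a' @ 4: {1,2,5}  (accept∈set)
final: {1,2,5}; accept 1 in set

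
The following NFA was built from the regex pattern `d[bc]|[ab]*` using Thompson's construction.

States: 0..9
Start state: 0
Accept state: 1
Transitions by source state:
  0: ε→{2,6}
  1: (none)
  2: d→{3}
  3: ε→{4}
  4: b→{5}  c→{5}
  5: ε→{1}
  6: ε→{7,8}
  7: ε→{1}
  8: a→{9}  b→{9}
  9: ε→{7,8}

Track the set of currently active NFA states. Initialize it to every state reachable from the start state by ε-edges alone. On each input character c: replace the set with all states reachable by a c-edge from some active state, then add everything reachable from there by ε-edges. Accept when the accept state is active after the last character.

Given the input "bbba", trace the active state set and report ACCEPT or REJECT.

S₀ = ε-closure({0}) = {0,1,2,6,7,8}
'b' @ 1: {1,7,8,9}  (accept∈set)
'b' @ 2: {1,7,8,9}  (accept∈set)
'b' @ 3: {1,7,8,9}  (accept∈set)
'a' @ 4: {1,7,8,9}  (accept∈set)
after full input: {1,7,8,9}  (accept=1 in)

Answer: ACCEPT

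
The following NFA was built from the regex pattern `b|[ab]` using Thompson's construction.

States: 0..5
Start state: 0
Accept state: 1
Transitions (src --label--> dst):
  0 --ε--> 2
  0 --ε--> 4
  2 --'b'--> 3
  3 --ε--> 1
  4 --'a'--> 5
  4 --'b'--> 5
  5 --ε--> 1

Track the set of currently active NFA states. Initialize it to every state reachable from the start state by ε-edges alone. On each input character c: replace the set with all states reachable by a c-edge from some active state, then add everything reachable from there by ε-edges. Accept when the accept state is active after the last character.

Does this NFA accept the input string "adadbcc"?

Answer: REJECT

Steps:
S₀ = ε-closure({0}) = {0,2,4}
'a' @ 1: {1,5}  ✓accept
'd' @ 2: {}  — no active states
rest 'adbcc' ignored (set empty)
end set {} — state 1 not in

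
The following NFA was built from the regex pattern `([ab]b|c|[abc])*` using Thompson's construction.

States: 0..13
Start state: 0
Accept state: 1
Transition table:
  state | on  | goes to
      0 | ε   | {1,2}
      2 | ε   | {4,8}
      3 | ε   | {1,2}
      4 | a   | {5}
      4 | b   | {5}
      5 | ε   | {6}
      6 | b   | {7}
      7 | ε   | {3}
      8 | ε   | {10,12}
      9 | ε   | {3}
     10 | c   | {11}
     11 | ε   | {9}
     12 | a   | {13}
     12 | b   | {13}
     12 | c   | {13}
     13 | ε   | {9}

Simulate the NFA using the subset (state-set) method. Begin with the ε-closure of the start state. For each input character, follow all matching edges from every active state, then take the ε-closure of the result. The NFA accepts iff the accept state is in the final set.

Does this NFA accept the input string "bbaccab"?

initial (ε-close {0}): {0,1,2,4,8,10,12}
'b' @ 1: {1,2,3,4,5,6,8,9,10,12,13}  (accept∈set)
'b' @ 2: {1,2,3,4,5,6,7,8,9,10,12,13}  (accept∈set)
'a' @ 3: {1,2,3,4,5,6,8,9,10,12,13}  (accept∈set)
'c' @ 4: {1,2,3,4,8,9,10,11,12,13}  (accept∈set)
'c' @ 5: {1,2,3,4,8,9,10,11,12,13}  (accept∈set)
'a' @ 6: {1,2,3,4,5,6,8,9,10,12,13}  (accept∈set)
'b' @ 7: {1,2,3,4,5,6,7,8,9,10,12,13}  (accept∈set)
end set {1,2,3,4,5,6,7,8,9,10,12,13} — state 1 in

Answer: ACCEPT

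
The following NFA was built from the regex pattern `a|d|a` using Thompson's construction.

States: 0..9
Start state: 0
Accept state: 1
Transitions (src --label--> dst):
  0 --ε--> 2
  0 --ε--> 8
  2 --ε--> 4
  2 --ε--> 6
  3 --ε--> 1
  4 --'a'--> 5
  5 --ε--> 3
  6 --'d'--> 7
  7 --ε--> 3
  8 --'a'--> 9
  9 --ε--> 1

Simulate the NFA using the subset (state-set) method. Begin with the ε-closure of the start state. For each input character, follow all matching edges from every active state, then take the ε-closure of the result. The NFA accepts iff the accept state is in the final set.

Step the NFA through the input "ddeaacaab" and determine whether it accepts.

S₀ = ε-closure({0}) = {0,2,4,6,8}
'd' @ 1: {1,3,7}  [accepting]
'd' @ 2: {}  — dead — no transitions
rest 'eaacaab' ignored (set empty)
final: {}; accept 1 not in set

Answer: REJECT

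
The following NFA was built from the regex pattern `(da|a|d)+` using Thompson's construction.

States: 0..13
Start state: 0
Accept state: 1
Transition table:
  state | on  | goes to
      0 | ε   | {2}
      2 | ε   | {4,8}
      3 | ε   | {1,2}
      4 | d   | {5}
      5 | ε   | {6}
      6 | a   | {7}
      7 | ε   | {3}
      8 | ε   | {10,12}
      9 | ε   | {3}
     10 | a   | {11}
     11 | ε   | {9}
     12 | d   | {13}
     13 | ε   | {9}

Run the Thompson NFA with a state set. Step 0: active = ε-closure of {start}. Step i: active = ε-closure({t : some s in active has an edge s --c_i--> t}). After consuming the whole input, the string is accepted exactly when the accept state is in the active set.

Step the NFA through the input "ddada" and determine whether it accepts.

S₀ = ε-closure({0}) = {0,2,4,8,10,12}
'd' @ 1: {1,2,3,4,5,6,8,9,10,12,13}  [accepting]
'd' @ 2: {1,2,3,4,5,6,8,9,10,12,13}  [accepting]
'a' @ 3: {1,2,3,4,7,8,9,10,11,12}  [accepting]
'd' @ 4: {1,2,3,4,5,6,8,9,10,12,13}  [accepting]
'a' @ 5: {1,2,3,4,7,8,9,10,11,12}  [accepting]
after full input: {1,2,3,4,7,8,9,10,11,12}  (accept=1 in)

Answer: ACCEPT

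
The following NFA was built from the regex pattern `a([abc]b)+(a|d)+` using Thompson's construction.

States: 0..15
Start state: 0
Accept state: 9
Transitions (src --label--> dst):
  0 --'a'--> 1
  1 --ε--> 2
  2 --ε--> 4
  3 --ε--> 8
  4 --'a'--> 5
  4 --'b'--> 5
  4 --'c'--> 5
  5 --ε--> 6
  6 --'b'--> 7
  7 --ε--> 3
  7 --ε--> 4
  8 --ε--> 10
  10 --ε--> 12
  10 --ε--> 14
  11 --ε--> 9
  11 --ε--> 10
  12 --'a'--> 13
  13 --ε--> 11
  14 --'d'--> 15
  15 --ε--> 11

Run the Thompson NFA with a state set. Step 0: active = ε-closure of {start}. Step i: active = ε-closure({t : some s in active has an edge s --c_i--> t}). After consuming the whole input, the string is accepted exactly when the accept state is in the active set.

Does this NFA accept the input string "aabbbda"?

Answer: ACCEPT

Steps:
start: ε-closure({0}) = {0}
'a' @ 1: {1,2,4}
'a' @ 2: {5,6}
'b' @ 3: {3,4,7,8,10,12,14}
'b' @ 4: {5,6}
'b' @ 5: {3,4,7,8,10,12,14}
'd' @ 6: {9,10,11,12,14,15}  (accept∈set)
'a' @ 7: {9,10,11,12,13,14}  (accept∈set)
end set {9,10,11,12,13,14} — state 9 in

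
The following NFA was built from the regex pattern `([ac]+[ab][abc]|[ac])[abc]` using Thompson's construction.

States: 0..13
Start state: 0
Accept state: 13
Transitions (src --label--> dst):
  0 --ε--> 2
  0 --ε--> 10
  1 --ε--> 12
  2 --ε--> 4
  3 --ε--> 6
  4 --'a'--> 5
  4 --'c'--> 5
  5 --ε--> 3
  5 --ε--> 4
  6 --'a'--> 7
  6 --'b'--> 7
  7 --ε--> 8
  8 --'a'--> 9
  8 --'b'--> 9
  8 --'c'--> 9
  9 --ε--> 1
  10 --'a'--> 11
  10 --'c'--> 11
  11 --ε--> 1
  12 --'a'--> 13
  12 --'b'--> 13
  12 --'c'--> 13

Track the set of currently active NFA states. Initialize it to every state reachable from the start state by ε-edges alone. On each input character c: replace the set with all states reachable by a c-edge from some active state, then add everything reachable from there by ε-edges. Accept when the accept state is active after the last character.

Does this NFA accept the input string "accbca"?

Answer: ACCEPT

Steps:
initial (ε-close {0}): {0,2,4,10}
'a' @ 1: {1,3,4,5,6,11,12}
'c' @ 2: {3,4,5,6,13}  (accept∈set)
'c' @ 3: {3,4,5,6}
'b' @ 4: {7,8}
'c' @ 5: {1,9,12}
'a' @ 6: {13}  (accept∈set)
end set {13} — state 13 in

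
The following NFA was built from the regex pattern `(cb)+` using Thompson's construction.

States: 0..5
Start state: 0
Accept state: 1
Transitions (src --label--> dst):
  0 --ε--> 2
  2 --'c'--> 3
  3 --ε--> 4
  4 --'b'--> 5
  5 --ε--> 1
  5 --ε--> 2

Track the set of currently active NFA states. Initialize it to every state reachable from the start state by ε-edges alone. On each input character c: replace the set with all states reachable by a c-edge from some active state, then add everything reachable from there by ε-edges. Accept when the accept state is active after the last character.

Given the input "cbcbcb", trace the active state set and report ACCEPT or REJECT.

initial (ε-close {0}): {0,2}
'c' @ 1: {3,4}
'b' @ 2: {1,2,5}  ✓accept
'c' @ 3: {3,4}
'b' @ 4: {1,2,5}  ✓accept
'c' @ 5: {3,4}
'b' @ 6: {1,2,5}  ✓accept
after full input: {1,2,5}  (accept=1 in)

Answer: ACCEPT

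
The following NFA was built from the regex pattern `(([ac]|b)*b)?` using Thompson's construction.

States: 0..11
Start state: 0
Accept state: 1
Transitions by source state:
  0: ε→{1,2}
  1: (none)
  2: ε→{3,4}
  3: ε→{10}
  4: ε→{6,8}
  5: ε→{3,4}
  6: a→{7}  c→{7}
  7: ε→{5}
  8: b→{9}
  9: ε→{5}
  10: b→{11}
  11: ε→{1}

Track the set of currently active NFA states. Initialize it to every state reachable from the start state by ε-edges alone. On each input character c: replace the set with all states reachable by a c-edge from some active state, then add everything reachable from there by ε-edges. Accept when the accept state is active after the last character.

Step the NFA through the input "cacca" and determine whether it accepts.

initial (ε-close {0}): {0,1,2,3,4,6,8,10}
'c' @ 1: {3,4,5,6,7,8,10}
'a' @ 2: {3,4,5,6,7,8,10}
'c' @ 3: {3,4,5,6,7,8,10}
'c' @ 4: {3,4,5,6,7,8,10}
'a' @ 5: {3,4,5,6,7,8,10}
final: {3,4,5,6,7,8,10}; accept 1 not in set

Answer: REJECT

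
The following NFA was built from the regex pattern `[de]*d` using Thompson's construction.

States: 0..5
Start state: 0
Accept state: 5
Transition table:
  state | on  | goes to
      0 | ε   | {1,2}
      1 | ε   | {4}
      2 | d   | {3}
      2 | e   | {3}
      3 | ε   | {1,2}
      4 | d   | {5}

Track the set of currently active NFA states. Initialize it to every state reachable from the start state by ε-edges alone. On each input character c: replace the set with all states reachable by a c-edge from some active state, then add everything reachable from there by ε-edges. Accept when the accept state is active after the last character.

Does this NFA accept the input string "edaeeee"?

Answer: REJECT

Steps:
S₀ = ε-closure({0}) = {0,1,2,4}
'e' @ 1: {1,2,3,4}
'd' @ 2: {1,2,3,4,5}  ✓accept
'a' @ 3: {}  — dead — no transitions
rest 'eeee' ignored (set empty)
after full input: {}  (accept=5 not in)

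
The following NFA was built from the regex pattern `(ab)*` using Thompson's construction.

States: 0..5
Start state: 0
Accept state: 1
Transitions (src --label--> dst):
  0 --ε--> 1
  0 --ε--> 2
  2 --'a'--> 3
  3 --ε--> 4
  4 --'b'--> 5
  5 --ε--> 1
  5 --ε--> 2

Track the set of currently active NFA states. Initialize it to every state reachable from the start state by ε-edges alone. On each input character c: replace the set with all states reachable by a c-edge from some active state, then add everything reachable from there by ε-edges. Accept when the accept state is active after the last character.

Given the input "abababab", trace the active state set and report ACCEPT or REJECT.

Answer: ACCEPT

Trace:
S₀ = ε-closure({0}) = {0,1,2}
'a' @ 1: {3,4}
'b' @ 2: {1,2,5}  [accepting]
'a' @ 3: {3,4}
'b' @ 4: {1,2,5}  [accepting]
'a' @ 5: {3,4}
'b' @ 6: {1,2,5}  [accepting]
'a' @ 7: {3,4}
'b' @ 8: {1,2,5}  [accepting]
final: {1,2,5}; accept 1 in set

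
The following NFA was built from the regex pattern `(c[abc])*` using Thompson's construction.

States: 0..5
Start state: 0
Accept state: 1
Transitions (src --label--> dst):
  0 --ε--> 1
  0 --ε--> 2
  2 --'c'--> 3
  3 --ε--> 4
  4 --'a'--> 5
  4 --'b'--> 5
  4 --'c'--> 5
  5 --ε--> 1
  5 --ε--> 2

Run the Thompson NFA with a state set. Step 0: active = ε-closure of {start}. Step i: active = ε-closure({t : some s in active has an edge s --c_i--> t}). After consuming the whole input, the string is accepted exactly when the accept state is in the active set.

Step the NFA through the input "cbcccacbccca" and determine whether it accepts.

initial (ε-close {0}): {0,1,2}
'c' @ 1: {3,4}
'b' @ 2: {1,2,5}  ✓accept
'c' @ 3: {3,4}
'c' @ 4: {1,2,5}  ✓accept
'c' @ 5: {3,4}
'a' @ 6: {1,2,5}  ✓accept
'c' @ 7: {3,4}
'b' @ 8: {1,2,5}  ✓accept
'c' @ 9: {3,4}
'c' @ 10: {1,2,5}  ✓accept
'c' @ 11: {3,4}
'a' @ 12: {1,2,5}  ✓accept
end set {1,2,5} — state 1 in

Answer: ACCEPT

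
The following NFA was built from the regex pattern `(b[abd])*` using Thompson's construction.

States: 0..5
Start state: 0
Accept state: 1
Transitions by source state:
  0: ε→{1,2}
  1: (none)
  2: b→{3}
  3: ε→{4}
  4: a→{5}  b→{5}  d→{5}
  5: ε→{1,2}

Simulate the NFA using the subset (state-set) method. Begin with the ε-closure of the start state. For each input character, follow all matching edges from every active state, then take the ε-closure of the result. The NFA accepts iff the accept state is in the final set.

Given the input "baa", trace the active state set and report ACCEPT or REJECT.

Answer: REJECT

Derivation:
S₀ = ε-closure({0}) = {0,1,2}
'b' @ 1: {3,4}
'a' @ 2: {1,2,5}  [accepting]
'a' @ 3: {}  — state set empty
after full input: {}  (accept=1 not in)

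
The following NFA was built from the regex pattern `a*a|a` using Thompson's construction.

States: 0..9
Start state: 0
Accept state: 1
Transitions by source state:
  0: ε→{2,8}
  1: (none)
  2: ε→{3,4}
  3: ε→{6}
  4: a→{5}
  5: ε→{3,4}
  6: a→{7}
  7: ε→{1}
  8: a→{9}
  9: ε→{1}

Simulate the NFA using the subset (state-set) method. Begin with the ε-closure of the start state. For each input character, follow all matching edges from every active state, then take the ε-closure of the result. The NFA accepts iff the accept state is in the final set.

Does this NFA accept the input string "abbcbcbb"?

start: ε-closure({0}) = {0,2,3,4,6,8}
'a' @ 1: {1,3,4,5,6,7,9}  [accepting]
'b' @ 2: {}  — dead — no transitions
rest 'bcbcbb' ignored (set empty)
final: {}; accept 1 not in set

Answer: REJECT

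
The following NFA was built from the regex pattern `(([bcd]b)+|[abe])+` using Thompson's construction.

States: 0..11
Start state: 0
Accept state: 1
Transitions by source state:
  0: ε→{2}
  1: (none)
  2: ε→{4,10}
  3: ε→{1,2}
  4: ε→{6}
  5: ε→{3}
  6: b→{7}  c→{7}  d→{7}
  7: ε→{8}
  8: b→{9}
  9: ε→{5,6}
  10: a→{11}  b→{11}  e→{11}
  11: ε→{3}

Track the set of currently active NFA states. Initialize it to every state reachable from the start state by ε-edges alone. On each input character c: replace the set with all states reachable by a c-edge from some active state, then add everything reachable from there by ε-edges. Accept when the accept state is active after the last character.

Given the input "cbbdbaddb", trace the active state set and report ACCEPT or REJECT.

start: ε-closure({0}) = {0,2,4,6,10}
'c' @ 1: {7,8}
'b' @ 2: {1,2,3,4,5,6,9,10}  (accept∈set)
'b' @ 3: {1,2,3,4,6,7,8,10,11}  (accept∈set)
'd' @ 4: {7,8}
'b' @ 5: {1,2,3,4,5,6,9,10}  (accept∈set)
'a' @ 6: {1,2,3,4,6,10,11}  (accept∈set)
'd' @ 7: {7,8}
'd' @ 8: {}  — dead — no transitions
rest 'b' ignored (set empty)
after full input: {}  (accept=1 not in)

Answer: REJECT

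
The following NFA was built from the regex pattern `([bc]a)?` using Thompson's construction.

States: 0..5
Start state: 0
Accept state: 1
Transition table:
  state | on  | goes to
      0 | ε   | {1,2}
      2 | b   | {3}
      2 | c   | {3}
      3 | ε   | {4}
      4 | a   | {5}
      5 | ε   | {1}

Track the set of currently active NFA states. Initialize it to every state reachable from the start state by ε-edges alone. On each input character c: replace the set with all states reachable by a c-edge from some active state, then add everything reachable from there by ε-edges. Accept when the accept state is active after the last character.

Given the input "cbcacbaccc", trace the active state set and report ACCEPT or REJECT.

S₀ = ε-closure({0}) = {0,1,2}
'c' @ 1: {3,4}
'b' @ 2: {}  — no active states
rest 'cacbaccc' ignored (set empty)
after full input: {}  (accept=1 not in)

Answer: REJECT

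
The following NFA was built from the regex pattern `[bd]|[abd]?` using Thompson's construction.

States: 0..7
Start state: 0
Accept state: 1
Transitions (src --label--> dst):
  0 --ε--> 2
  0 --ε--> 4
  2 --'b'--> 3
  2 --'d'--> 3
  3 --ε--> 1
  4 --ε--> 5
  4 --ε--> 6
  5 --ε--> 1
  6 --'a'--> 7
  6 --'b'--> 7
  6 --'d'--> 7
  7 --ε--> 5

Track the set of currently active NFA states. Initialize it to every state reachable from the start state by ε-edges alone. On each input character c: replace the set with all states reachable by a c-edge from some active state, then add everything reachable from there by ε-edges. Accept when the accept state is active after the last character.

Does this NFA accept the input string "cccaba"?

Answer: REJECT

Trace:
initial (ε-close {0}): {0,1,2,4,5,6}
'c' @ 1: {}  — dead — no transitions
rest 'ccaba' ignored (set empty)
final: {}; accept 1 not in set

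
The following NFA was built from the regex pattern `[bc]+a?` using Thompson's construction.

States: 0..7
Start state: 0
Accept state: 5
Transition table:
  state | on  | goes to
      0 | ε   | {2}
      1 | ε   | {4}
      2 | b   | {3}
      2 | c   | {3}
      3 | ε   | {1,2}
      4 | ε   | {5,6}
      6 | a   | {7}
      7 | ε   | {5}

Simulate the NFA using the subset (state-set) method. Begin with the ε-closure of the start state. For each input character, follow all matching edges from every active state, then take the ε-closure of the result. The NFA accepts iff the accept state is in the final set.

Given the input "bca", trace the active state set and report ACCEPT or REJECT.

Answer: ACCEPT

Steps:
start: ε-closure({0}) = {0,2}
'b' @ 1: {1,2,3,4,5,6}  [accepting]
'c' @ 2: {1,2,3,4,5,6}  [accepting]
'a' @ 3: {5,7}  [accepting]
end set {5,7} — state 5 in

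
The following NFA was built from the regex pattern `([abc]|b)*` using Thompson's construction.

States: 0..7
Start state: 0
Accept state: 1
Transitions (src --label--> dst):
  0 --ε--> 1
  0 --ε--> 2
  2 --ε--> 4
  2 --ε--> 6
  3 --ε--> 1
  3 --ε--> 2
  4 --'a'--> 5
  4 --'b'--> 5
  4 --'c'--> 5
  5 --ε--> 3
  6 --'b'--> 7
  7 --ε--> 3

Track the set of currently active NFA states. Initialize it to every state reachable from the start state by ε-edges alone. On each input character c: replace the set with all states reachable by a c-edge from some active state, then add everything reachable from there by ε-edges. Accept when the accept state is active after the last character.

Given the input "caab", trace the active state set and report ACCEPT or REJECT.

Answer: ACCEPT

Derivation:
start: ε-closure({0}) = {0,1,2,4,6}
'c' @ 1: {1,2,3,4,5,6}  ✓accept
'a' @ 2: {1,2,3,4,5,6}  ✓accept
'a' @ 3: {1,2,3,4,5,6}  ✓accept
'b' @ 4: {1,2,3,4,5,6,7}  ✓accept
after full input: {1,2,3,4,5,6,7}  (accept=1 in)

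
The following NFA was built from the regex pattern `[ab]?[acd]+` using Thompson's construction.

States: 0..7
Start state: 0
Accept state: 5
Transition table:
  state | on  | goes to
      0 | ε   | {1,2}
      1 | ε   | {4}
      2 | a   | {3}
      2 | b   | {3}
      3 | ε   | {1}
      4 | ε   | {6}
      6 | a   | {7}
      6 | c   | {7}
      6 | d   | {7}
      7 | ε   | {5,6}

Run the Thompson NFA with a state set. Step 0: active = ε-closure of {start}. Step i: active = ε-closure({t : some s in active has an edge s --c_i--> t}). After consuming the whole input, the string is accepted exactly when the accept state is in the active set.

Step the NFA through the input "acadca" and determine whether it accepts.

Answer: ACCEPT

Derivation:
start: ε-closure({0}) = {0,1,2,4,6}
'a' @ 1: {1,3,4,5,6,7}  ✓accept
'c' @ 2: {5,6,7}  ✓accept
'a' @ 3: {5,6,7}  ✓accept
'd' @ 4: {5,6,7}  ✓accept
'c' @ 5: {5,6,7}  ✓accept
'a' @ 6: {5,6,7}  ✓accept
end set {5,6,7} — state 5 in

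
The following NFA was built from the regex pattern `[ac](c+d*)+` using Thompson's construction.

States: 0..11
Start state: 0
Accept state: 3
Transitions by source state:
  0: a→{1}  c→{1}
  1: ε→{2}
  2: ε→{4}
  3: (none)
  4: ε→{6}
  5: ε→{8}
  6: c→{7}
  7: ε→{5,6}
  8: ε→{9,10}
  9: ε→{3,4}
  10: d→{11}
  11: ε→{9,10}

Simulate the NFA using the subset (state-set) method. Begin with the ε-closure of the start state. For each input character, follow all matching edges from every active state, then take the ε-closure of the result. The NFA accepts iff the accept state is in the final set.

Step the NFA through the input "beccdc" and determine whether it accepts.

Answer: REJECT

Steps:
S₀ = ε-closure({0}) = {0}
'b' @ 1: {}  — no active states
rest 'eccdc' ignored (set empty)
final: {}; accept 3 not in set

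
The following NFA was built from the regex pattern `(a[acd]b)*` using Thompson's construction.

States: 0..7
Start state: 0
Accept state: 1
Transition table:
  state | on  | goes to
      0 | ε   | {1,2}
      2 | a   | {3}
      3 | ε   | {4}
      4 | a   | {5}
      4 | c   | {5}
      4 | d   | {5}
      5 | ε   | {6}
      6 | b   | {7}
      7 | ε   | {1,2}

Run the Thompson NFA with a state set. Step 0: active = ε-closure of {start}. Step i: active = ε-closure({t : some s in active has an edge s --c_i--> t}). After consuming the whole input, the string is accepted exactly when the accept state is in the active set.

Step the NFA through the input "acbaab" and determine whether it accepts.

start: ε-closure({0}) = {0,1,2}
'a' @ 1: {3,4}
'c' @ 2: {5,6}
'b' @ 3: {1,2,7}  [accepting]
'a' @ 4: {3,4}
'a' @ 5: {5,6}
'b' @ 6: {1,2,7}  [accepting]
final: {1,2,7}; accept 1 in set

Answer: ACCEPT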